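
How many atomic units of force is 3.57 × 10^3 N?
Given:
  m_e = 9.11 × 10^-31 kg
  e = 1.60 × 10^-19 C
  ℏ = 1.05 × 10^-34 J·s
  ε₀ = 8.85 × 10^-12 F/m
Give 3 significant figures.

atomic unit of force: F_au = E_h/a₀ = m_e²e⁶/((4πε₀)³ℏ⁴) = 8.33 × 10^-8 N.
3.57 × 10^3 / 8.33 × 10^-8 = 4.29 × 10^10

4.29 × 10^10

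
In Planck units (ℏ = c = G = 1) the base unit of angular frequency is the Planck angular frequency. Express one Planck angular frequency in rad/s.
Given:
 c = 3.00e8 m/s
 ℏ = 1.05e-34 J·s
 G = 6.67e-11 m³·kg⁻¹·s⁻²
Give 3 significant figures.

1.86e43 rad/s

ω_P = √(c⁵/(ℏG))
  = √(3.47e86)
  = 1.86e43 rad/s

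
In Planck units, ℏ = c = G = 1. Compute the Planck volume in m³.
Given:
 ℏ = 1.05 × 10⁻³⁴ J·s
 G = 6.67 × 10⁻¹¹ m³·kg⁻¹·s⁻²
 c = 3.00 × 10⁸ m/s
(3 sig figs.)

4.18 × 10⁻¹⁰⁵ m³

The unique combination of the constants set to 1 with dimensions of volume is V_P = (ℏG/c³)^(3/2).
  = √(1.75 × 10⁻²⁰⁹)
  = 4.18 × 10⁻¹⁰⁵ m³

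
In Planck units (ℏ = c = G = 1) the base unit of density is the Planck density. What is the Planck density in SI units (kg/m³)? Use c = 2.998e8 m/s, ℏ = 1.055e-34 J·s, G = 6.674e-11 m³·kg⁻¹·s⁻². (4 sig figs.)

ρ_P = c⁵/(ℏG²)
  = 2.422e42 / 4.699e-55
  = 5.154e96 kg/m³

5.154e96 kg/m³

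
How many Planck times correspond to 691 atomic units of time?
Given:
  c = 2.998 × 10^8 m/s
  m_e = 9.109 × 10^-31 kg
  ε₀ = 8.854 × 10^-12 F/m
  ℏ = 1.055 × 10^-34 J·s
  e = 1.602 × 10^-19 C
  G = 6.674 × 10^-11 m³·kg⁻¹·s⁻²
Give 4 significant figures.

atomic unit of time: τ_au = (4πε₀)²ℏ³/(m_e e⁴) = 2.423 × 10^-17 s
Planck time: t_P = √(ℏG/c⁵) = 5.392 × 10^-44 s
691 × 2.423 × 10^-17 / 5.392 × 10^-44 = 3.105 × 10^29

3.105 × 10^29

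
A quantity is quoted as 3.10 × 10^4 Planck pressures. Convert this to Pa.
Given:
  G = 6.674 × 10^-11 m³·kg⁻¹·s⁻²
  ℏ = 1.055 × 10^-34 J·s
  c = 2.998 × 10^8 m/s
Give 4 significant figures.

One Planck pressure: p_P = c⁷/(ℏG²) = 4.632 × 10^113 Pa.
3.10 × 10^4 × 4.632 × 10^113 Pa = 1.436 × 10^118 Pa

1.436 × 10^118 Pa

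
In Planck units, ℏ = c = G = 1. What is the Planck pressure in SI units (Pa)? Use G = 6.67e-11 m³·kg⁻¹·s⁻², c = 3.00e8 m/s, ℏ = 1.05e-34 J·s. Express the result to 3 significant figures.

Dimensional analysis gives p_P = c⁷/(ℏG²).
  = 2.19e59 / 4.67e-55
  = 4.68e113 Pa

4.68e113 Pa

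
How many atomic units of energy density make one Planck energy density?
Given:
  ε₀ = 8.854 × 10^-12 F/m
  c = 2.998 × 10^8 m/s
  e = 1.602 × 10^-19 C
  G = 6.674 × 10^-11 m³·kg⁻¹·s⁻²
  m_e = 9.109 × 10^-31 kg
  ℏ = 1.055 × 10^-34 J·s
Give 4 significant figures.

1.581 × 10^100

Planck energy density: u_P = c⁷/(ℏG²) = 4.632 × 10^113 J/m³
atomic unit of energy density: u_au = E_h/a₀³ = m_e⁴e¹⁰/((4πε₀)⁵ℏ⁸) = 2.929 × 10^13 J/m³
ratio = 4.632 × 10^113 / 2.929 × 10^13 = 1.581 × 10^100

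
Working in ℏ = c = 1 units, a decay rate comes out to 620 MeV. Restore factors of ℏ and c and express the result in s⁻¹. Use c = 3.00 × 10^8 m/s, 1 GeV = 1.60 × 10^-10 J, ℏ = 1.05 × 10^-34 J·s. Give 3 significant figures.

A rate is [E]/ℏ; divide by ℏ.
1 GeV → 1/ℏ × (1 GeV in J) = 1.52 × 10^24 s⁻¹.
Convert the energy scale: 620 MeV = 0.620 GeV.
Result: 0.620 × 1.52 × 10^24 = 9.45 × 10^23 s⁻¹.

9.45 × 10^23 s⁻¹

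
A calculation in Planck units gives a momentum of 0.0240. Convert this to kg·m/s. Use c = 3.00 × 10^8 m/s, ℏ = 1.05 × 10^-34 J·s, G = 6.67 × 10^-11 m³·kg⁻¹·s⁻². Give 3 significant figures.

0.156 kg·m/s

One Planck momentum: p_P = √(ℏc³/G) = 6.52 kg·m/s.
0.0240 × 6.52 kg·m/s = 0.156 kg·m/s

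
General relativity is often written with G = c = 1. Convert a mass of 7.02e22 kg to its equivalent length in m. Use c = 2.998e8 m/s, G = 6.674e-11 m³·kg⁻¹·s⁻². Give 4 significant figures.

5.213e-5 m

In G = c = 1 units mass has dimensions of length; the conversion factor is G/c².
7.02e22 kg × (G/c²) = 5.213e-5 m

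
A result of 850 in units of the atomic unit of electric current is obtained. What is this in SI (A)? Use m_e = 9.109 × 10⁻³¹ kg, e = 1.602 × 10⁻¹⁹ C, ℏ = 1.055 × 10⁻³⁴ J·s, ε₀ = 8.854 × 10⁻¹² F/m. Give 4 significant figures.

5.620 A

One atomic unit of electric current: I_au = e E_h/ℏ = m_e e⁵/((4πε₀)²ℏ³) = 6.612 × 10⁻³ A.
850 × 6.612 × 10⁻³ A = 5.620 A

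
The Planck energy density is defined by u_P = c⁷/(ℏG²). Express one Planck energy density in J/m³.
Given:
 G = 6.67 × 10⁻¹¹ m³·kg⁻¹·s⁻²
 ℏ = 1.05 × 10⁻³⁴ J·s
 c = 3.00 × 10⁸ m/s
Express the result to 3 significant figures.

4.68 × 10¹¹³ J/m³

u_P = c⁷/(ℏG²)
  = 2.19 × 10⁵⁹ / 4.67 × 10⁻⁵⁵
  = 4.68 × 10¹¹³ J/m³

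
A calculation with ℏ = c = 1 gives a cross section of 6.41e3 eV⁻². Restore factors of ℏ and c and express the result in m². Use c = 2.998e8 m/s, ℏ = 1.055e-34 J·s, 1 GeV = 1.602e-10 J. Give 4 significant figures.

Area is [L]² = [E]⁻²·(ℏc)²; restore (ℏc)².
1 GeV⁻² → (ℏc)² × (1 GeV in J)⁻² = 3.898e-32 m².
Convert the energy scale: 6.41e3 eV⁻² = 6.41e21 GeV⁻².
Result: 6.41e21 × 3.898e-32 = 2.499e-10 m².

2.499e-10 m²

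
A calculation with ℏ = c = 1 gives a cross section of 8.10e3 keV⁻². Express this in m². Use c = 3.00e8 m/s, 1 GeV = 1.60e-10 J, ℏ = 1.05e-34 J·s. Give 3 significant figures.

Area is [L]² = [E]⁻²·(ℏc)²; restore (ℏc)².
1 GeV⁻² → (ℏc)² × (1 GeV in J)⁻² = 3.88e-32 m².
Convert the energy scale: 8.10e3 keV⁻² = 8.10e15 GeV⁻².
Result: 8.10e15 × 3.88e-32 = 3.14e-16 m².

3.14e-16 m²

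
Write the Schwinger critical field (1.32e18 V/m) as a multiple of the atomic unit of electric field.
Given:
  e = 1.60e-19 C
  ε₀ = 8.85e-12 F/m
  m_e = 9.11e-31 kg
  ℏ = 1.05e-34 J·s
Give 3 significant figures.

2.54e6

atomic unit of electric field: E_au = E_h/(e a₀) = m_e²e⁵/((4πε₀)³ℏ⁴) = 5.20e11 V/m.
1.32e18 / 5.20e11 = 2.54e6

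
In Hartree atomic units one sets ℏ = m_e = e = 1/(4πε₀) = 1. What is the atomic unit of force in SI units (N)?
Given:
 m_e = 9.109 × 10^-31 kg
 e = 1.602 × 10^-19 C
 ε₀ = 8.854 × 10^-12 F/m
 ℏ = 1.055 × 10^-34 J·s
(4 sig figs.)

8.220 × 10^-8 N

F_au = E_h/a₀ = m_e²e⁶/((4πε₀)³ℏ⁴)
E_h = 4.354 × 10^-18 J
a₀ = 5.297 × 10^-11 m
E_h/a₀ = 8.220 × 10^-8 N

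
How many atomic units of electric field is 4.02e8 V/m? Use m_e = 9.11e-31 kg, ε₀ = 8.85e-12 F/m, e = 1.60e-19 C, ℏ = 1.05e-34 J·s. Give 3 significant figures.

atomic unit of electric field: E_au = E_h/(e a₀) = m_e²e⁵/((4πε₀)³ℏ⁴) = 5.20e11 V/m.
4.02e8 / 5.20e11 = 7.72e-4

7.72e-4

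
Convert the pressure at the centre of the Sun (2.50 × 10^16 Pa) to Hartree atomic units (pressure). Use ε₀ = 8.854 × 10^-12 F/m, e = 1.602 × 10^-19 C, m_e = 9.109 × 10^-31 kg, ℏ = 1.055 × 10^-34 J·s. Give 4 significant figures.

atomic unit of pressure: P_au = E_h/a₀³ = m_e⁴e¹⁰/((4πε₀)⁵ℏ⁸) = 2.929 × 10^13 Pa.
2.50 × 10^16 / 2.929 × 10^13 = 853.5

853.5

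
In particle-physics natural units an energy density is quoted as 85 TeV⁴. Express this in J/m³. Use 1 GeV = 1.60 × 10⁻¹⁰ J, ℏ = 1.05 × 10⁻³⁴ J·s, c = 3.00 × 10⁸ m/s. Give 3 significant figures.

1.78 × 10⁵¹ J/m³

[E]/[L]³ = [E]⁴/(ℏc)³; restore (ℏc)⁻³.
1 GeV⁴ → 1/(ℏc)³ × (1 GeV in J)⁴ = 2.10 × 10³⁷ J/m³.
Convert the energy scale: 85 TeV⁴ = 8.50 × 10¹³ GeV⁴.
Result: 8.50 × 10¹³ × 2.10 × 10³⁷ = 1.78 × 10⁵¹ J/m³.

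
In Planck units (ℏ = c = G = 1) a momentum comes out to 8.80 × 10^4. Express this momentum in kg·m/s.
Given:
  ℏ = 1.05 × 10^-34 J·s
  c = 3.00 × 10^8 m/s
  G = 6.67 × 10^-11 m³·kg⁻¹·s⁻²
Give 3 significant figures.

5.74 × 10^5 kg·m/s

One Planck momentum: p_P = √(ℏc³/G) = 6.52 kg·m/s.
8.80 × 10^4 × 6.52 kg·m/s = 5.74 × 10^5 kg·m/s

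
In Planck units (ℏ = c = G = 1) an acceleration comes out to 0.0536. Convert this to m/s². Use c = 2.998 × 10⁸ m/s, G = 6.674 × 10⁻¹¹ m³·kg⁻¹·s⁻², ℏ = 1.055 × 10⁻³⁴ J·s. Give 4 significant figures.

One Planck acceleration: a_P = √(c⁷/(ℏG)) = 5.560 × 10⁵¹ m/s².
0.0536 × 5.560 × 10⁵¹ m/s² = 2.980 × 10⁵⁰ m/s²

2.980 × 10⁵⁰ m/s²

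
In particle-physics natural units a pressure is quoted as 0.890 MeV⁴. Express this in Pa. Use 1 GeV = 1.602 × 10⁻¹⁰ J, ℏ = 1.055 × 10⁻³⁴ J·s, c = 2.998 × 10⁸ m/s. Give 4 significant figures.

Pressure is [E]/[L]³ = [E]⁴/(ℏc)³.
1 GeV⁴ → 1/(ℏc)³ × (1 GeV in J)⁴ = 2.082 × 10³⁷ Pa.
Convert the energy scale: 0.890 MeV⁴ = 8.90 × 10⁻¹³ GeV⁴.
Result: 8.90 × 10⁻¹³ × 2.082 × 10³⁷ = 1.853 × 10²⁵ Pa.

1.853 × 10²⁵ Pa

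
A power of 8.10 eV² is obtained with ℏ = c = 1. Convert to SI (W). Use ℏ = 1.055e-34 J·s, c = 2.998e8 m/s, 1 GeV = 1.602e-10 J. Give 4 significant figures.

Power is [E]/[T] = [E]²/ℏ.
1 GeV² → 1/ℏ × (1 GeV in J)² = 2.433e14 W.
Convert the energy scale: 8.10 eV² = 8.10e-18 GeV².
Result: 8.10e-18 × 2.433e14 = 1.970e-3 W.

1.970e-3 W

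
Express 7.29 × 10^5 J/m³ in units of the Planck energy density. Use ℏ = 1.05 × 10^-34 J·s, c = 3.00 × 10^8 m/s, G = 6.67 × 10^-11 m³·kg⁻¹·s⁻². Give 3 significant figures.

1.56 × 10^-108

Planck energy density: u_P = c⁷/(ℏG²) = 4.68 × 10^113 J/m³.
7.29 × 10^5 / 4.68 × 10^113 = 1.56 × 10^-108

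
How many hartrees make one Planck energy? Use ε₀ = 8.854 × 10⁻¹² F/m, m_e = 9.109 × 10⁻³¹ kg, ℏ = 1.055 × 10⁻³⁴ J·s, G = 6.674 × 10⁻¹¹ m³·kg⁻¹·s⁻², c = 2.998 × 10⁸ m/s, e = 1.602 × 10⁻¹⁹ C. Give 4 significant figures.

4.494 × 10²⁶

Planck energy: E_P = √(ℏc⁵/G) = 1.957 × 10⁹ J
hartree: E_h = m_e e⁴/(4πε₀ℏ)² = 4.354 × 10⁻¹⁸ J
ratio = 1.957 × 10⁹ / 4.354 × 10⁻¹⁸ = 4.494 × 10²⁶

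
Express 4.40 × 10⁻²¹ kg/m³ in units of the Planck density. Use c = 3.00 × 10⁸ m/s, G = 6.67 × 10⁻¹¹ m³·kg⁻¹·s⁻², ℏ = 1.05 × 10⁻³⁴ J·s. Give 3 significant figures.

8.46 × 10⁻¹¹⁸

Planck density: ρ_P = c⁵/(ℏG²) = 5.20 × 10⁹⁶ kg/m³.
4.40 × 10⁻²¹ / 5.20 × 10⁹⁶ = 8.46 × 10⁻¹¹⁸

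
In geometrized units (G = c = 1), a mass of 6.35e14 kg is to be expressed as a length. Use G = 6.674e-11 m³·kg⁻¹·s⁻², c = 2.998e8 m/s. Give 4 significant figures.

In G = c = 1 units mass has dimensions of length; the conversion factor is G/c².
6.35e14 kg × (G/c²) = 4.715e-13 m

4.715e-13 m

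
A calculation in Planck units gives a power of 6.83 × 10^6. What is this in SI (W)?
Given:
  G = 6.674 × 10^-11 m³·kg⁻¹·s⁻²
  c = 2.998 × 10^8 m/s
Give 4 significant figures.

One Planck power: P_P = c⁵/G = 3.629 × 10^52 W.
6.83 × 10^6 × 3.629 × 10^52 W = 2.479 × 10^59 W

2.479 × 10^59 W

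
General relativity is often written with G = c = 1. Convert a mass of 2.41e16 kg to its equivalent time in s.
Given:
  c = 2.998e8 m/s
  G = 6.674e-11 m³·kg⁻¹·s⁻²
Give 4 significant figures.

Mass → time via G/c³.
2.41e16 kg × (G/c³) = 5.969e-20 s

5.969e-20 s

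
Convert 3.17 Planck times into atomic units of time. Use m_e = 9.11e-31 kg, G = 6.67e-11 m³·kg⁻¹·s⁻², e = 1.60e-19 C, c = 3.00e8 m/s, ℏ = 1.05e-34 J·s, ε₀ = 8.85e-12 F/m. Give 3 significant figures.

7.10e-27

Planck time: t_P = √(ℏG/c⁵) = 5.37e-44 s
atomic unit of time: τ_au = (4πε₀)²ℏ³/(m_e e⁴) = 2.40e-17 s
3.17 × 5.37e-44 / 2.40e-17 = 7.10e-27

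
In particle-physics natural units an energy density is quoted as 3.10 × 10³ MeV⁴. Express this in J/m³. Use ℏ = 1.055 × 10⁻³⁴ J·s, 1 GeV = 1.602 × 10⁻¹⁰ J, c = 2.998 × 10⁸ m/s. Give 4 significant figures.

6.453 × 10²⁸ J/m³

[E]/[L]³ = [E]⁴/(ℏc)³; restore (ℏc)⁻³.
1 GeV⁴ → 1/(ℏc)³ × (1 GeV in J)⁴ = 2.082 × 10³⁷ J/m³.
Convert the energy scale: 3.10 × 10³ MeV⁴ = 3.10 × 10⁻⁹ GeV⁴.
Result: 3.10 × 10⁻⁹ × 2.082 × 10³⁷ = 6.453 × 10²⁸ J/m³.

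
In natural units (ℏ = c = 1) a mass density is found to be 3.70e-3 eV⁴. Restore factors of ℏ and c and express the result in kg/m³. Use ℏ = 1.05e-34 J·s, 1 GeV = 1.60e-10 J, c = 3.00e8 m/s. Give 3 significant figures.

8.62e-19 kg/m³

Mass density is [E]/(c²[L]³) = [E]⁴/(ℏ³c⁵).
1 GeV⁴ → 1/(ℏ³c⁵) × (1 GeV in J)⁴ = 2.33e20 kg/m³.
Convert the energy scale: 3.70e-3 eV⁴ = 3.70e-39 GeV⁴.
Result: 3.70e-39 × 2.33e20 = 8.62e-19 kg/m³.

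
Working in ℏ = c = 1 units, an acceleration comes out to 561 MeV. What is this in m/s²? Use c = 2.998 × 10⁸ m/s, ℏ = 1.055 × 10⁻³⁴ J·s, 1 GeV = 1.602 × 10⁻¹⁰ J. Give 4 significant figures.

Acceleration is [L]/[T]² = c·[E]/ℏ.
1 GeV → c/ℏ × (1 GeV in J) = 4.552 × 10³² m/s².
Convert the energy scale: 561 MeV = 0.561 GeV.
Result: 0.561 × 4.552 × 10³² = 2.554 × 10³² m/s².

2.554 × 10³² m/s²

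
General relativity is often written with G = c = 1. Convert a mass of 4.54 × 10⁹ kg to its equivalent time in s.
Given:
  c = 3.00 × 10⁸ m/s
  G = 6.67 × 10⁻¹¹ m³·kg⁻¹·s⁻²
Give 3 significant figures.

1.12 × 10⁻²⁶ s

Mass → time via G/c³.
4.54 × 10⁹ kg × (G/c³) = 1.12 × 10⁻²⁶ s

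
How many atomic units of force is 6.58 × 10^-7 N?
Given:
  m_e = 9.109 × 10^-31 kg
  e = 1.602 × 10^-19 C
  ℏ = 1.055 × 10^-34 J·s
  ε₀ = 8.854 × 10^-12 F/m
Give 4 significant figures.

8.005

atomic unit of force: F_au = E_h/a₀ = m_e²e⁶/((4πε₀)³ℏ⁴) = 8.220 × 10^-8 N.
6.58 × 10^-7 / 8.220 × 10^-8 = 8.005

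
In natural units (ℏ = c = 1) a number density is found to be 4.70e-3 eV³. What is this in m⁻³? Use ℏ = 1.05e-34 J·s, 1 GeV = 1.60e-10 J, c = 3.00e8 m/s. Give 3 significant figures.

6.16e17 m⁻³

Number density is [L]⁻³ = [E]³/(ℏc)³.
1 GeV³ → 1/(ℏc)³ × (1 GeV in J)³ = 1.31e47 m⁻³.
Convert the energy scale: 4.70e-3 eV³ = 4.70e-30 GeV³.
Result: 4.70e-30 × 1.31e47 = 6.16e17 m⁻³.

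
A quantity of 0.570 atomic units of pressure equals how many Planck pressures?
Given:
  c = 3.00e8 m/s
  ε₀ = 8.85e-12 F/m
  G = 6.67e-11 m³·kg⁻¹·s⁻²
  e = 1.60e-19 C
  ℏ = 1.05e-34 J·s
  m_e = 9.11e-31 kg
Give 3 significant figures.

atomic unit of pressure: P_au = E_h/a₀³ = m_e⁴e¹⁰/((4πε₀)⁵ℏ⁸) = 3.01e13 Pa
Planck pressure: p_P = c⁷/(ℏG²) = 4.68e113 Pa
0.570 × 3.01e13 / 4.68e113 = 3.67e-101

3.67e-101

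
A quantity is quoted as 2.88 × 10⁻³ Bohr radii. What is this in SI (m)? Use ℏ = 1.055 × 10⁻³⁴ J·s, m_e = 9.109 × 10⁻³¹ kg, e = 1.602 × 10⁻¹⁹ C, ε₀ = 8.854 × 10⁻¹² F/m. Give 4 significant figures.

1.526 × 10⁻¹³ m

One Bohr radius: a₀ = 4πε₀ℏ²/(m_e e²) = 5.297 × 10⁻¹¹ m.
2.88 × 10⁻³ × 5.297 × 10⁻¹¹ m = 1.526 × 10⁻¹³ m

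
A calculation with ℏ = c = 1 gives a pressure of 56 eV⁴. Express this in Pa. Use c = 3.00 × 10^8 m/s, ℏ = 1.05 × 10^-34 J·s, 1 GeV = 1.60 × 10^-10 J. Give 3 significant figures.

Pressure is [E]/[L]³ = [E]⁴/(ℏc)³.
1 GeV⁴ → 1/(ℏc)³ × (1 GeV in J)⁴ = 2.10 × 10^37 Pa.
Convert the energy scale: 56 eV⁴ = 5.60 × 10^-35 GeV⁴.
Result: 5.60 × 10^-35 × 2.10 × 10^37 = 1.17 × 10^3 Pa.

1.17 × 10^3 Pa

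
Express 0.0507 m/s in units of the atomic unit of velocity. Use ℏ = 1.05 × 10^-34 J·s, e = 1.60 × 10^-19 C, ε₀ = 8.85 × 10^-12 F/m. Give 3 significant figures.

atomic unit of velocity: v_au = e²/(4πε₀ℏ) = 2.19 × 10^6 m/s.
0.0507 / 2.19 × 10^6 = 2.31 × 10^-8

2.31 × 10^-8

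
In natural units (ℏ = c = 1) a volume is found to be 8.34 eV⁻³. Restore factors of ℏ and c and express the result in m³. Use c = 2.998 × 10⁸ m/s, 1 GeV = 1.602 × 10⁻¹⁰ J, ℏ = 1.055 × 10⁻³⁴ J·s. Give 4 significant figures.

Volume is [L]³ = [E]⁻³·(ℏc)³.
1 GeV⁻³ → (ℏc)³ × (1 GeV in J)⁻³ = 7.696 × 10⁻⁴⁸ m³.
Convert the energy scale: 8.34 eV⁻³ = 8.34 × 10²⁷ GeV⁻³.
Result: 8.34 × 10²⁷ × 7.696 × 10⁻⁴⁸ = 6.418 × 10⁻²⁰ m³.

6.418 × 10⁻²⁰ m³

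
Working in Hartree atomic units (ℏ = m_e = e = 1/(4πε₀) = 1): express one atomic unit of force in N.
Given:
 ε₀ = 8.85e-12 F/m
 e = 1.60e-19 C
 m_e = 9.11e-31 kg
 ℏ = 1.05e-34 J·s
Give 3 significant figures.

8.33e-8 N

From ℏ = m_e = e = 1/(4πε₀) = 1 the force scale is F_au = E_h/a₀ = m_e²e⁶/((4πε₀)³ℏ⁴).
E_h = 4.38e-18 J
a₀ = 5.26e-11 m
E_h/a₀ = 8.33e-8 N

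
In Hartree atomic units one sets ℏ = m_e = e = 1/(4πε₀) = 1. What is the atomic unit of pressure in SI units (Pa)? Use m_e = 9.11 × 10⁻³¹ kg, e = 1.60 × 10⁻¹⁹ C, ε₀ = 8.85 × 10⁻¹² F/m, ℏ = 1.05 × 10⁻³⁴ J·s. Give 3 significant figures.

P_au = E_h/a₀³ = m_e⁴e¹⁰/((4πε₀)⁵ℏ⁸)
E_h = 4.38 × 10⁻¹⁸ J
a₀ = 5.26 × 10⁻¹¹ m
E_h/a₀³ = 3.01 × 10¹³ Pa

3.01 × 10¹³ Pa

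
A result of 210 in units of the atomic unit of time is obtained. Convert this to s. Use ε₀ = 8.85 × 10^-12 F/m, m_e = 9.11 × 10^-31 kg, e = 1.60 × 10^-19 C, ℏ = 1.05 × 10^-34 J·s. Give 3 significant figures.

One atomic unit of time: τ_au = (4πε₀)²ℏ³/(m_e e⁴) = 2.40 × 10^-17 s.
210 × 2.40 × 10^-17 s = 5.04 × 10^-15 s

5.04 × 10^-15 s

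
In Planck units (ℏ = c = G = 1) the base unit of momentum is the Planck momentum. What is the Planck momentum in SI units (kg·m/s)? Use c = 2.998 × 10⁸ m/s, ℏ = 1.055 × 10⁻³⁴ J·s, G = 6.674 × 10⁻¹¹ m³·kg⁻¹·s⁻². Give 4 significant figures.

6.527 kg·m/s

p_P = √(ℏc³/G)
  = √(42.60)
  = 6.527 kg·m/s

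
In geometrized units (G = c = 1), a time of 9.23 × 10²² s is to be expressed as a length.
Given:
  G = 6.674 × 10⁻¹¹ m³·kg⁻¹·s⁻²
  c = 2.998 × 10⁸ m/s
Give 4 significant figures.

2.767 × 10³¹ m

Time → length via c.
9.23 × 10²² s × (c) = 2.767 × 10³¹ m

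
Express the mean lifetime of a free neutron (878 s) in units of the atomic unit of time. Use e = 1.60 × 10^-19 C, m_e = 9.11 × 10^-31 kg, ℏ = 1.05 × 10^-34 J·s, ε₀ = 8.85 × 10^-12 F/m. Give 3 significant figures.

3.66 × 10^19

atomic unit of time: τ_au = (4πε₀)²ℏ³/(m_e e⁴) = 2.40 × 10^-17 s.
878 / 2.40 × 10^-17 = 3.66 × 10^19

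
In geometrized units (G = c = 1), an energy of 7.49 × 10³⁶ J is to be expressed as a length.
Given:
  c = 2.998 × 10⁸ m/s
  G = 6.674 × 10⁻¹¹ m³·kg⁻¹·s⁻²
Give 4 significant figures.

Energy → length via G/c⁴.
7.49 × 10³⁶ J × (G/c⁴) = 6.188 × 10⁻⁸ m

6.188 × 10⁻⁸ m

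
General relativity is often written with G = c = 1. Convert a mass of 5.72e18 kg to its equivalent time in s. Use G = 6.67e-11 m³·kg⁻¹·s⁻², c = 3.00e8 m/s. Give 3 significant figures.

1.41e-17 s

Mass → time via G/c³.
5.72e18 kg × (G/c³) = 1.41e-17 s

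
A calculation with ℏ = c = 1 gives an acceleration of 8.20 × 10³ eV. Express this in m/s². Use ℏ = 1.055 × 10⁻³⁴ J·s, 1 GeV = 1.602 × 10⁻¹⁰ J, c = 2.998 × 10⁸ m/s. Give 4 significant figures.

3.733 × 10²⁷ m/s²

Acceleration is [L]/[T]² = c·[E]/ℏ.
1 GeV → c/ℏ × (1 GeV in J) = 4.552 × 10³² m/s².
Convert the energy scale: 8.20 × 10³ eV = 8.20 × 10⁻⁶ GeV.
Result: 8.20 × 10⁻⁶ × 4.552 × 10³² = 3.733 × 10²⁷ m/s².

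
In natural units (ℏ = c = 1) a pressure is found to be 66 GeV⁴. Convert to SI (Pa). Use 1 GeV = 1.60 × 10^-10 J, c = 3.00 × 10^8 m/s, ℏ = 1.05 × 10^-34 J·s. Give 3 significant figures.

Pressure is [E]/[L]³ = [E]⁴/(ℏc)³.
1 GeV⁴ → 1/(ℏc)³ × (1 GeV in J)⁴ = 2.10 × 10^37 Pa.
Result: 66 × 2.10 × 10^37 = 1.38 × 10^39 Pa.

1.38 × 10^39 Pa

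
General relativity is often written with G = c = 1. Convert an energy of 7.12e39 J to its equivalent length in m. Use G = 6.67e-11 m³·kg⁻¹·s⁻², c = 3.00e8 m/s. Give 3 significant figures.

Energy → length via G/c⁴.
7.12e39 J × (G/c⁴) = 5.86e-5 m

5.86e-5 m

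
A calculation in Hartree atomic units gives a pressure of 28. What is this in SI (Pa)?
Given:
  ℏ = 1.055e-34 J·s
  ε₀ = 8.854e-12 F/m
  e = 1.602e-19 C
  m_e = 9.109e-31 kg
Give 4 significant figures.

One atomic unit of pressure: P_au = E_h/a₀³ = m_e⁴e¹⁰/((4πε₀)⁵ℏ⁸) = 2.929e13 Pa.
28 × 2.929e13 Pa = 8.202e14 Pa

8.202e14 Pa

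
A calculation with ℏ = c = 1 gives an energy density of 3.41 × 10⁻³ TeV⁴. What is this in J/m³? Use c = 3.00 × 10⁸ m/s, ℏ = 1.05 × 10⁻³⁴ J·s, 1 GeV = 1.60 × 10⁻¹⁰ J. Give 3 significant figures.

7.15 × 10⁴⁶ J/m³

[E]/[L]³ = [E]⁴/(ℏc)³; restore (ℏc)⁻³.
1 GeV⁴ → 1/(ℏc)³ × (1 GeV in J)⁴ = 2.10 × 10³⁷ J/m³.
Convert the energy scale: 3.41 × 10⁻³ TeV⁴ = 3.41 × 10⁹ GeV⁴.
Result: 3.41 × 10⁹ × 2.10 × 10³⁷ = 7.15 × 10⁴⁶ J/m³.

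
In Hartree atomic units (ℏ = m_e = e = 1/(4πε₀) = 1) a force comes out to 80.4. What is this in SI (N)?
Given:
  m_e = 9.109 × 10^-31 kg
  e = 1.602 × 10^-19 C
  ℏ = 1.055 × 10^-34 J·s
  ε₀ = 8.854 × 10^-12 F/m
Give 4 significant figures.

One atomic unit of force: F_au = E_h/a₀ = m_e²e⁶/((4πε₀)³ℏ⁴) = 8.220 × 10^-8 N.
80.4 × 8.220 × 10^-8 N = 6.609 × 10^-6 N

6.609 × 10^-6 N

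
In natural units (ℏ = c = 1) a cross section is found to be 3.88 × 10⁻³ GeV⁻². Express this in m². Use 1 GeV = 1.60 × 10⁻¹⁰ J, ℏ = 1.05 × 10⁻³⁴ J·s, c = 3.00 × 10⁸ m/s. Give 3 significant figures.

1.50 × 10⁻³⁴ m²

Area is [L]² = [E]⁻²·(ℏc)²; restore (ℏc)².
1 GeV⁻² → (ℏc)² × (1 GeV in J)⁻² = 3.88 × 10⁻³² m².
Result: 3.88 × 10⁻³ × 3.88 × 10⁻³² = 1.50 × 10⁻³⁴ m².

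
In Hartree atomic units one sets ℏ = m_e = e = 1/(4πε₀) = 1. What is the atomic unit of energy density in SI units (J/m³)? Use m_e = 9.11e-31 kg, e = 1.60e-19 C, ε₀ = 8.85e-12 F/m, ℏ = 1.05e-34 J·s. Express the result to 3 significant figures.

3.01e13 J/m³

u_au = E_h/a₀³ = m_e⁴e¹⁰/((4πε₀)⁵ℏ⁸)
E_h = 4.38e-18 J
a₀ = 5.26e-11 m
E_h/a₀³ = 3.01e13 J/m³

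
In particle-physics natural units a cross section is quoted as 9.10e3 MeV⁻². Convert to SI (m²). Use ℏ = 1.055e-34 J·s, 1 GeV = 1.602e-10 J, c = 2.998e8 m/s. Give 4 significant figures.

Area is [L]² = [E]⁻²·(ℏc)²; restore (ℏc)².
1 GeV⁻² → (ℏc)² × (1 GeV in J)⁻² = 3.898e-32 m².
Convert the energy scale: 9.10e3 MeV⁻² = 9.10e9 GeV⁻².
Result: 9.10e9 × 3.898e-32 = 3.547e-22 m².

3.547e-22 m²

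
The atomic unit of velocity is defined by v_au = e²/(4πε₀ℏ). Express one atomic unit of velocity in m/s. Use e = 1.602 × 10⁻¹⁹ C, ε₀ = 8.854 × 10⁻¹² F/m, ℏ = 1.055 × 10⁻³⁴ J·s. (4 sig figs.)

v_au = e²/(4πε₀ℏ)
  = 2.566 × 10⁻³⁸ / 1.174 × 10⁻⁴⁴
  = 2.186 × 10⁶ m/s

2.186 × 10⁶ m/s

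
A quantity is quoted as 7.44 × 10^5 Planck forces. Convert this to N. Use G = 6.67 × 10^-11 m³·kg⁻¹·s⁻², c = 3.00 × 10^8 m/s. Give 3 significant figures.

9.04 × 10^49 N

One Planck force: F_P = c⁴/G = 1.21 × 10^44 N.
7.44 × 10^5 × 1.21 × 10^44 N = 9.04 × 10^49 N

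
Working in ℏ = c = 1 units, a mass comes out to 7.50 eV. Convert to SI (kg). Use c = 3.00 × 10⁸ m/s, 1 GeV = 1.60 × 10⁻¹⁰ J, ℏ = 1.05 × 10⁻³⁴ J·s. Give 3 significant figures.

Mass is [E]/c²; divide by c².
1 GeV → 1/c² × (1 GeV in J) = 1.78 × 10⁻²⁷ kg.
Convert the energy scale: 7.50 eV = 7.50 × 10⁻⁹ GeV.
Result: 7.50 × 10⁻⁹ × 1.78 × 10⁻²⁷ = 1.33 × 10⁻³⁵ kg.

1.33 × 10⁻³⁵ kg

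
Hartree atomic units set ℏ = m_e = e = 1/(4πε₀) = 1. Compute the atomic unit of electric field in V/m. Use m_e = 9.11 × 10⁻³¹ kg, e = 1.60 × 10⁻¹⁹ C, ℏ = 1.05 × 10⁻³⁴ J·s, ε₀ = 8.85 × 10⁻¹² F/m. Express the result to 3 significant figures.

5.20 × 10¹¹ V/m

Dimensional analysis gives E_au = E_h/(e a₀) = m_e²e⁵/((4πε₀)³ℏ⁴).
E_h = 4.38 × 10⁻¹⁸ J
a₀ = 5.26 × 10⁻¹¹ m
E_h/(e·a₀) = 5.20 × 10¹¹ V/m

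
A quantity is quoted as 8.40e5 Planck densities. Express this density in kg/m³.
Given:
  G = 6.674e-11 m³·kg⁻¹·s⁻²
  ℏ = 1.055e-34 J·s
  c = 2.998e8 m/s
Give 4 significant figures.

One Planck density: ρ_P = c⁵/(ℏG²) = 5.154e96 kg/m³.
8.40e5 × 5.154e96 kg/m³ = 4.329e102 kg/m³

4.329e102 kg/m³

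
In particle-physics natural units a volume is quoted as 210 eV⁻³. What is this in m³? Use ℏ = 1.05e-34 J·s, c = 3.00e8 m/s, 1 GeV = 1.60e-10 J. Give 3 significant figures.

1.60e-18 m³

Volume is [L]³ = [E]⁻³·(ℏc)³.
1 GeV⁻³ → (ℏc)³ × (1 GeV in J)⁻³ = 7.63e-48 m³.
Convert the energy scale: 210 eV⁻³ = 2.10e29 GeV⁻³.
Result: 2.10e29 × 7.63e-48 = 1.60e-18 m³.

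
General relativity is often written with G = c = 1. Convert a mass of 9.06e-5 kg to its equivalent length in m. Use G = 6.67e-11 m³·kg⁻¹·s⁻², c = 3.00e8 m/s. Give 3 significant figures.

In G = c = 1 units mass has dimensions of length; the conversion factor is G/c².
9.06e-5 kg × (G/c²) = 6.71e-32 m

6.71e-32 m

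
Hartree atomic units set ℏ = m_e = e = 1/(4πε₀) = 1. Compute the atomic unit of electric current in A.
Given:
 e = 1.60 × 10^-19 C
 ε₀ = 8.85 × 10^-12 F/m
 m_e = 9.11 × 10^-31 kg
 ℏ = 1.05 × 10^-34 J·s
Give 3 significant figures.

Dimensional analysis gives I_au = e E_h/ℏ = m_e e⁵/((4πε₀)²ℏ³).
E_h = 4.38 × 10^-18 J
e·E_h/ℏ = 6.67 × 10^-3 A

6.67 × 10^-3 A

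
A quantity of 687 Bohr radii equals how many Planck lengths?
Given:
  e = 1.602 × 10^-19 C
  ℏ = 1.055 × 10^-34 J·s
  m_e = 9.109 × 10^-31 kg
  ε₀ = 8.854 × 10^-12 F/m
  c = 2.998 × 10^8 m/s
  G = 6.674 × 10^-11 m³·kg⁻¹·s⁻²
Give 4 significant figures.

2.251 × 10^27

Bohr radius: a₀ = 4πε₀ℏ²/(m_e e²) = 5.297 × 10^-11 m
Planck length: ℓ_P = √(ℏG/c³) = 1.616 × 10^-35 m
687 × 5.297 × 10^-11 / 1.616 × 10^-35 = 2.251 × 10^27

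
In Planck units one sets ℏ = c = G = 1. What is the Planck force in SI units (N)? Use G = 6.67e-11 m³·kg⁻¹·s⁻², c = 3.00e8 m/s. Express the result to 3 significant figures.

1.21e44 N

F_P = c⁴/G
  = 8.10e33 / 6.67e-11
  = 1.21e44 N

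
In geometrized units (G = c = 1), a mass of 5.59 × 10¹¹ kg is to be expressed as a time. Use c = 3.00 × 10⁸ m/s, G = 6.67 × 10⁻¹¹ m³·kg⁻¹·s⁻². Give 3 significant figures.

1.38 × 10⁻²⁴ s

Mass → time via G/c³.
5.59 × 10¹¹ kg × (G/c³) = 1.38 × 10⁻²⁴ s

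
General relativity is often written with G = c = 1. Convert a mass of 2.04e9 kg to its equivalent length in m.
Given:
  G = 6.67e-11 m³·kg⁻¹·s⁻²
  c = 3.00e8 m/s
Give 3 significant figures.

In G = c = 1 units mass has dimensions of length; the conversion factor is G/c².
2.04e9 kg × (G/c²) = 1.51e-18 m

1.51e-18 m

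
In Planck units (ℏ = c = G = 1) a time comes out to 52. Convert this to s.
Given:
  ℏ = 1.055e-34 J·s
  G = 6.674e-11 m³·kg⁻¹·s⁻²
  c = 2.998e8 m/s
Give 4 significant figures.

One Planck time: t_P = √(ℏG/c⁵) = 5.392e-44 s.
52 × 5.392e-44 s = 2.804e-42 s

2.804e-42 s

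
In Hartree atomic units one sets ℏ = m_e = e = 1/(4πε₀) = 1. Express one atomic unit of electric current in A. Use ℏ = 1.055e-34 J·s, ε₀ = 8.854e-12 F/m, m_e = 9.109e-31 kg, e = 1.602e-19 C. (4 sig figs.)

6.612e-3 A

I_au = e E_h/ℏ = m_e e⁵/((4πε₀)²ℏ³)
E_h = 4.354e-18 J
e·E_h/ℏ = 6.612e-3 A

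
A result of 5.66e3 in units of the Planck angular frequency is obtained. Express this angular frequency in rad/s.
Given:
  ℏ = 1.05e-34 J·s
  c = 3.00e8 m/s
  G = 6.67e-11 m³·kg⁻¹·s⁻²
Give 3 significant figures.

One Planck angular frequency: ω_P = √(c⁵/(ℏG)) = 1.86e43 rad/s.
5.66e3 × 1.86e43 rad/s = 1.05e47 rad/s

1.05e47 rad/s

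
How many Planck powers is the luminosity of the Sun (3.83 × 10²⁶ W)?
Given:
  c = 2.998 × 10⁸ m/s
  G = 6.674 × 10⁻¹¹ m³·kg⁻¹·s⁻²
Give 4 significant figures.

Planck power: P_P = c⁵/G = 3.629 × 10⁵² W.
3.83 × 10²⁶ / 3.629 × 10⁵² = 1.055 × 10⁻²⁶

1.055 × 10⁻²⁶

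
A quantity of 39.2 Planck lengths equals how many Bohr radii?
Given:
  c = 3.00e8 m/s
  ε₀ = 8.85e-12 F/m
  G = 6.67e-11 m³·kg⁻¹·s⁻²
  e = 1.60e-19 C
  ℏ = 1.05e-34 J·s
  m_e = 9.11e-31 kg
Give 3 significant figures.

Planck length: ℓ_P = √(ℏG/c³) = 1.61e-35 m
Bohr radius: a₀ = 4πε₀ℏ²/(m_e e²) = 5.26e-11 m
39.2 × 1.61e-35 / 5.26e-11 = 1.20e-23

1.20e-23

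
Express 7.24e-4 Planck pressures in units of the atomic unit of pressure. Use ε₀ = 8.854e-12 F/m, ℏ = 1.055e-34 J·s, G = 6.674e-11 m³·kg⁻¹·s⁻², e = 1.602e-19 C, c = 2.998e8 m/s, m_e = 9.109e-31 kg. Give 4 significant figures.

1.145e97

Planck pressure: p_P = c⁷/(ℏG²) = 4.632e113 Pa
atomic unit of pressure: P_au = E_h/a₀³ = m_e⁴e¹⁰/((4πε₀)⁵ℏ⁸) = 2.929e13 Pa
7.24e-4 × 4.632e113 / 2.929e13 = 1.145e97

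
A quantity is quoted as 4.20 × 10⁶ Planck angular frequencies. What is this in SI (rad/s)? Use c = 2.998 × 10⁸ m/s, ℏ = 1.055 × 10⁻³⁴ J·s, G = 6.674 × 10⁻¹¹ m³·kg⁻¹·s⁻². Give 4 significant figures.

7.789 × 10⁴⁹ rad/s

One Planck angular frequency: ω_P = √(c⁵/(ℏG)) = 1.855 × 10⁴³ rad/s.
4.20 × 10⁶ × 1.855 × 10⁴³ rad/s = 7.789 × 10⁴⁹ rad/s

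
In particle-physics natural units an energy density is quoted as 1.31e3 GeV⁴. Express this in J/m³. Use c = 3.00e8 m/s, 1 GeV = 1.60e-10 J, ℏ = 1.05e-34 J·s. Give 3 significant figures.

[E]/[L]³ = [E]⁴/(ℏc)³; restore (ℏc)⁻³.
1 GeV⁴ → 1/(ℏc)³ × (1 GeV in J)⁴ = 2.10e37 J/m³.
Result: 1.31e3 × 2.10e37 = 2.75e40 J/m³.

2.75e40 J/m³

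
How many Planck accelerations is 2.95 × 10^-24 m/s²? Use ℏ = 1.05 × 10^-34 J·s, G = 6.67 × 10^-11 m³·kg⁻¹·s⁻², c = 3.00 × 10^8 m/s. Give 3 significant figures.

5.28 × 10^-76

Planck acceleration: a_P = √(c⁷/(ℏG)) = 5.59 × 10^51 m/s².
2.95 × 10^-24 / 5.59 × 10^51 = 5.28 × 10^-76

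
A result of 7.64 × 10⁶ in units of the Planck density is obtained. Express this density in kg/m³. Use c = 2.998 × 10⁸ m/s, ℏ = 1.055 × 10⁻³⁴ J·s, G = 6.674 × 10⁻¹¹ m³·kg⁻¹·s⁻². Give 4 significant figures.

One Planck density: ρ_P = c⁵/(ℏG²) = 5.154 × 10⁹⁶ kg/m³.
7.64 × 10⁶ × 5.154 × 10⁹⁶ kg/m³ = 3.938 × 10¹⁰³ kg/m³

3.938 × 10¹⁰³ kg/m³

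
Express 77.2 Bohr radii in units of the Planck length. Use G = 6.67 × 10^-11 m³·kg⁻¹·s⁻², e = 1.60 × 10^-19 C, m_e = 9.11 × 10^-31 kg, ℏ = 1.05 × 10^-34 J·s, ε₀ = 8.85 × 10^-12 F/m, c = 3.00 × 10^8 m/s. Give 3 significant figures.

Bohr radius: a₀ = 4πε₀ℏ²/(m_e e²) = 5.26 × 10^-11 m
Planck length: ℓ_P = √(ℏG/c³) = 1.61 × 10^-35 m
77.2 × 5.26 × 10^-11 / 1.61 × 10^-35 = 2.52 × 10^26

2.52 × 10^26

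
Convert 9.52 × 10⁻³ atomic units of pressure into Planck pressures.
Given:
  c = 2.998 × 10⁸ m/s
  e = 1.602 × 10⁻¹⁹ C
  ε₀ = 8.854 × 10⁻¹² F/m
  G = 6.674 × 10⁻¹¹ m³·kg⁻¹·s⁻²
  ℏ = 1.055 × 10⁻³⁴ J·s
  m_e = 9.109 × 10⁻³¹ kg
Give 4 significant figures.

atomic unit of pressure: P_au = E_h/a₀³ = m_e⁴e¹⁰/((4πε₀)⁵ℏ⁸) = 2.929 × 10¹³ Pa
Planck pressure: p_P = c⁷/(ℏG²) = 4.632 × 10¹¹³ Pa
9.52 × 10⁻³ × 2.929 × 10¹³ / 4.632 × 10¹¹³ = 6.020 × 10⁻¹⁰³

6.020 × 10⁻¹⁰³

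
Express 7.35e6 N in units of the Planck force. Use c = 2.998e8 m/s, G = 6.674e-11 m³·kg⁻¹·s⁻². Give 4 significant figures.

Planck force: F_P = c⁴/G = 1.210e44 N.
7.35e6 / 1.210e44 = 6.072e-38

6.072e-38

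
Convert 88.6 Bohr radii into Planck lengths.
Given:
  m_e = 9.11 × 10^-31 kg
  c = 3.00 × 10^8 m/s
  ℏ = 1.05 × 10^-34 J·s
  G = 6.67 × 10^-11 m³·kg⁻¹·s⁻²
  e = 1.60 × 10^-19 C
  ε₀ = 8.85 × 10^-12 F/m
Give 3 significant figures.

Bohr radius: a₀ = 4πε₀ℏ²/(m_e e²) = 5.26 × 10^-11 m
Planck length: ℓ_P = √(ℏG/c³) = 1.61 × 10^-35 m
88.6 × 5.26 × 10^-11 / 1.61 × 10^-35 = 2.89 × 10^26

2.89 × 10^26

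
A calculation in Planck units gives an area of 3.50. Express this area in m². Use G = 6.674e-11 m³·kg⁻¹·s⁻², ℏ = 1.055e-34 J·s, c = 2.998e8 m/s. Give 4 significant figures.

One Planck area: A_P = ℏG/c³ = 2.613e-70 m².
3.50 × 2.613e-70 m² = 9.146e-70 m²

9.146e-70 m²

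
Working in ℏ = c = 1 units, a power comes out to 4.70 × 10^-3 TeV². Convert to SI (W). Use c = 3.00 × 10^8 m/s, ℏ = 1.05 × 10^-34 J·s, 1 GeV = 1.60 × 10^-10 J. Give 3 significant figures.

Power is [E]/[T] = [E]²/ℏ.
1 GeV² → 1/ℏ × (1 GeV in J)² = 2.44 × 10^14 W.
Convert the energy scale: 4.70 × 10^-3 TeV² = 4.70 × 10^3 GeV².
Result: 4.70 × 10^3 × 2.44 × 10^14 = 1.15 × 10^18 W.

1.15 × 10^18 W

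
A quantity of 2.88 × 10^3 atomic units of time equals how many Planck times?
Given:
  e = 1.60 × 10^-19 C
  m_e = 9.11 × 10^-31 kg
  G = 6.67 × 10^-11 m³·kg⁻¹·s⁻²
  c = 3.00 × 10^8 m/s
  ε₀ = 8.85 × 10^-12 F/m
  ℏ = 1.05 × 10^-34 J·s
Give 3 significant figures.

1.29 × 10^30

atomic unit of time: τ_au = (4πε₀)²ℏ³/(m_e e⁴) = 2.40 × 10^-17 s
Planck time: t_P = √(ℏG/c⁵) = 5.37 × 10^-44 s
2.88 × 10^3 × 2.40 × 10^-17 / 5.37 × 10^-44 = 1.29 × 10^30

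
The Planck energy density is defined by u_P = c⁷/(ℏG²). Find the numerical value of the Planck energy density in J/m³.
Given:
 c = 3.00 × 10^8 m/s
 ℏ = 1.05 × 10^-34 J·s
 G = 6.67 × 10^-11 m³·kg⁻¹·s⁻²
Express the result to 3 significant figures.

4.68 × 10^113 J/m³

u_P = c⁷/(ℏG²)
  = 2.19 × 10^59 / 4.67 × 10^-55
  = 4.68 × 10^113 J/m³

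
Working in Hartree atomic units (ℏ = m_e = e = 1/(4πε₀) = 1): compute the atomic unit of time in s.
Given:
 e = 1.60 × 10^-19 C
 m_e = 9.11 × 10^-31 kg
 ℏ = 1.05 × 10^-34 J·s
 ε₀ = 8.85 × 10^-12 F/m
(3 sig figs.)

2.40 × 10^-17 s

From ℏ = m_e = e = 1/(4πε₀) = 1 the time scale is τ_au = (4πε₀)²ℏ³/(m_e e⁴).
E_h = 4.38 × 10^-18 J
ℏ/E_h = 2.40 × 10^-17 s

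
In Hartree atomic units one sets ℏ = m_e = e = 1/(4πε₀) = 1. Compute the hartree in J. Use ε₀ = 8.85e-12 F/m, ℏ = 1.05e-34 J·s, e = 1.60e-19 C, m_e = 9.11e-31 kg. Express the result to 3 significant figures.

4.38e-18 J

E_h = m_e e⁴/(4πε₀ℏ)²
  = 5.97e-106 / 1.36e-88
  = 4.38e-18 J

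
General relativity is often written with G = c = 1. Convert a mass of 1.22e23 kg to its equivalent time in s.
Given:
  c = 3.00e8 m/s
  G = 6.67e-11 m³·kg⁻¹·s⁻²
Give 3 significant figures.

Mass → time via G/c³.
1.22e23 kg × (G/c³) = 3.01e-13 s

3.01e-13 s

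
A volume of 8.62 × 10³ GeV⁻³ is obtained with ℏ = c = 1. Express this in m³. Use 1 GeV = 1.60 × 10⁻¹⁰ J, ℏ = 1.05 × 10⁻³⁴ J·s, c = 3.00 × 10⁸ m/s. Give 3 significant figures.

6.58 × 10⁻⁴⁴ m³

Volume is [L]³ = [E]⁻³·(ℏc)³.
1 GeV⁻³ → (ℏc)³ × (1 GeV in J)⁻³ = 7.63 × 10⁻⁴⁸ m³.
Result: 8.62 × 10³ × 7.63 × 10⁻⁴⁸ = 6.58 × 10⁻⁴⁴ m³.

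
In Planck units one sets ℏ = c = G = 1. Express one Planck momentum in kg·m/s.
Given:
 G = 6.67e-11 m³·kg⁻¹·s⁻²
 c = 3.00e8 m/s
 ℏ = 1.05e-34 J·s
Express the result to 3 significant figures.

6.52 kg·m/s

p_P = √(ℏc³/G)
  = √(42.5)
  = 6.52 kg·m/s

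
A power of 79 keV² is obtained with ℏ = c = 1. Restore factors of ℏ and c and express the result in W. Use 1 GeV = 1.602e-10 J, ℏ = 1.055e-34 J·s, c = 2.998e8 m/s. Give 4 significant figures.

Power is [E]/[T] = [E]²/ℏ.
1 GeV² → 1/ℏ × (1 GeV in J)² = 2.433e14 W.
Convert the energy scale: 79 keV² = 7.90e-11 GeV².
Result: 7.90e-11 × 2.433e14 = 1.922e4 W.

1.922e4 W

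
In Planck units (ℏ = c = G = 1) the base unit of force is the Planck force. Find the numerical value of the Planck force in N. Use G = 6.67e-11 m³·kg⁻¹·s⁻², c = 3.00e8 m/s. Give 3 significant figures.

F_P = c⁴/G
  = 8.10e33 / 6.67e-11
  = 1.21e44 N

1.21e44 N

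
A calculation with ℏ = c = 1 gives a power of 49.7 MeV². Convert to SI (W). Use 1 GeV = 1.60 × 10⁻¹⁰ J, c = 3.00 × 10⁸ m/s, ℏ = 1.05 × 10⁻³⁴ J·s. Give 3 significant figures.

1.21 × 10¹⁰ W

Power is [E]/[T] = [E]²/ℏ.
1 GeV² → 1/ℏ × (1 GeV in J)² = 2.44 × 10¹⁴ W.
Convert the energy scale: 49.7 MeV² = 4.97 × 10⁻⁵ GeV².
Result: 4.97 × 10⁻⁵ × 2.44 × 10¹⁴ = 1.21 × 10¹⁰ W.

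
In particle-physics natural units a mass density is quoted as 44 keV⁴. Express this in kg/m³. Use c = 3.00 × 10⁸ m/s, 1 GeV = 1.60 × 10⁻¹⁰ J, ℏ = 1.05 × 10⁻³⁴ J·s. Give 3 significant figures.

Mass density is [E]/(c²[L]³) = [E]⁴/(ℏ³c⁵).
1 GeV⁴ → 1/(ℏ³c⁵) × (1 GeV in J)⁴ = 2.33 × 10²⁰ kg/m³.
Convert the energy scale: 44 keV⁴ = 4.40 × 10⁻²³ GeV⁴.
Result: 4.40 × 10⁻²³ × 2.33 × 10²⁰ = 0.0103 kg/m³.

0.0103 kg/m³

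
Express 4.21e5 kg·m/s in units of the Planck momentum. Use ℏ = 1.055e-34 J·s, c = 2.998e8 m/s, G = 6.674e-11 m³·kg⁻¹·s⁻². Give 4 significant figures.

6.451e4

Planck momentum: p_P = √(ℏc³/G) = 6.527 kg·m/s.
4.21e5 / 6.527 = 6.451e4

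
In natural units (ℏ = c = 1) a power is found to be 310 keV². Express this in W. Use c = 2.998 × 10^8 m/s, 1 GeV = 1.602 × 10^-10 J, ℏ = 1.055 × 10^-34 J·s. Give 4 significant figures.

7.541 × 10^4 W

Power is [E]/[T] = [E]²/ℏ.
1 GeV² → 1/ℏ × (1 GeV in J)² = 2.433 × 10^14 W.
Convert the energy scale: 310 keV² = 3.10 × 10^-10 GeV².
Result: 3.10 × 10^-10 × 2.433 × 10^14 = 7.541 × 10^4 W.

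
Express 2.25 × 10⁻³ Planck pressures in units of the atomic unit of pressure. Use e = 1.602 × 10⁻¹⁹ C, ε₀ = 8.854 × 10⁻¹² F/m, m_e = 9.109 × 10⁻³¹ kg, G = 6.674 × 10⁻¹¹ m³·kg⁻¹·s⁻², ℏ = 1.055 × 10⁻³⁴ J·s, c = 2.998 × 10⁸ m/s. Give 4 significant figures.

3.558 × 10⁹⁷

Planck pressure: p_P = c⁷/(ℏG²) = 4.632 × 10¹¹³ Pa
atomic unit of pressure: P_au = E_h/a₀³ = m_e⁴e¹⁰/((4πε₀)⁵ℏ⁸) = 2.929 × 10¹³ Pa
2.25 × 10⁻³ × 4.632 × 10¹¹³ / 2.929 × 10¹³ = 3.558 × 10⁹⁷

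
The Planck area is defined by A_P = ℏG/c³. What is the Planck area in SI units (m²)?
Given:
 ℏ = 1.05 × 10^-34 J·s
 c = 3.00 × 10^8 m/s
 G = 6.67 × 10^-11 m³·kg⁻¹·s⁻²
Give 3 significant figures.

A_P = ℏG/c³
  = 7.00 × 10^-45 / 2.70 × 10^25
  = 2.59 × 10^-70 m²

2.59 × 10^-70 m²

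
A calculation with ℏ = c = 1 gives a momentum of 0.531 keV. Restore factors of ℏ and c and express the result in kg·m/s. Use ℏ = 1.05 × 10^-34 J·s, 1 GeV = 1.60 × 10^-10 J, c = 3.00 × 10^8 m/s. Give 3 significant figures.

Momentum is [E]/c; divide by c.
1 GeV → 1/c × (1 GeV in J) = 5.33 × 10^-19 kg·m/s.
Convert the energy scale: 0.531 keV = 5.31 × 10^-7 GeV.
Result: 5.31 × 10^-7 × 5.33 × 10^-19 = 2.83 × 10^-25 kg·m/s.

2.83 × 10^-25 kg·m/s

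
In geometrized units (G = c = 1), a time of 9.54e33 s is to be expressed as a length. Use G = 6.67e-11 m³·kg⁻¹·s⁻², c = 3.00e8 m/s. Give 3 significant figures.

Time → length via c.
9.54e33 s × (c) = 2.86e42 m

2.86e42 m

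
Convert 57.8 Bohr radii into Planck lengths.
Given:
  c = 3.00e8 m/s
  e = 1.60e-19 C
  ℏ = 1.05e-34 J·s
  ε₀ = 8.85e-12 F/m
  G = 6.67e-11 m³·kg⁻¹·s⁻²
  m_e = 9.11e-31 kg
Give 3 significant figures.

1.89e26

Bohr radius: a₀ = 4πε₀ℏ²/(m_e e²) = 5.26e-11 m
Planck length: ℓ_P = √(ℏG/c³) = 1.61e-35 m
57.8 × 5.26e-11 / 1.61e-35 = 1.89e26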